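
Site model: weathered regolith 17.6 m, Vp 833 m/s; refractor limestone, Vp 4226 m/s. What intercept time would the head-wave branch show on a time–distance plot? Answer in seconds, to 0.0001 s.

0.0414 s

tᵢ = 2h·√(V₂²−V₁²)/(V₁V₂).
√(V₂²−V₁²) = √(4226²−833²) = 4143.1 m/s.
tᵢ = 2·17.6·4143.1/(833·4226) = 0.04143 s.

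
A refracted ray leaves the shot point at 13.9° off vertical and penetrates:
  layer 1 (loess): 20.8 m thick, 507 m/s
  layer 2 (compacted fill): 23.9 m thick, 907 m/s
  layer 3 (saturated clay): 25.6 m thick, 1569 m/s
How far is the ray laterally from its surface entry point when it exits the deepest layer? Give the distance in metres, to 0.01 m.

Apply Snell's law at each interface; in layer i the horizontal offset is hᵢ·tan θᵢ.
Layer 1: θ = 13.90°; offset = 20.8·tan 13.90° = 5.1475 m.
Layer 2: sin θ = 907·sin 13.9°/507 = 0.4298, θ = 25.45°; offset = 23.9·tan 25.45° = 11.3752 m.
Layer 3: sin θ = 1569·sin 13.9°/507 = 0.7434, θ = 48.02°; offset = 25.6·tan 48.02° = 28.4559 m.
Σ offsets = 44.9786 m.

44.98 m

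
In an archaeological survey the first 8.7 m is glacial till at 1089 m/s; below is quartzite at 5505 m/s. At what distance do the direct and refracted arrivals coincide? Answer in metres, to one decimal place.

21.3 m

θ_c = arcsin(1089/5505) = 11.41°, so cos θ_c = 0.9802 and tᵢ = 2h cos θ_c/V₁ = 0.0157 s.
At crossover x/V₁ = x/V₂ + tᵢ ⇒ x = tᵢ/(1/V₁ − 1/V₂) = 0.01566/(9.1827e-04 − 1.8165e-04) = 21.26 m.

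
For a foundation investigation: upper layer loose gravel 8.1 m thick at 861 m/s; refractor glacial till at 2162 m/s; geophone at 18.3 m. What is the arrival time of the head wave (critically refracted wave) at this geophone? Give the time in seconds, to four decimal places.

t = x/V₂ + 2h·√(V₂²−V₁²)/(V₁V₂).
√(V₂²−V₁²) = √(2162²−861²) = 1983.2 m/s; delay term = 2·8.1·1983.2/(861·2162) = 0.01726 s.
t = 18.3/2162 + 0.01726 = 0.02572 s.

0.0257 s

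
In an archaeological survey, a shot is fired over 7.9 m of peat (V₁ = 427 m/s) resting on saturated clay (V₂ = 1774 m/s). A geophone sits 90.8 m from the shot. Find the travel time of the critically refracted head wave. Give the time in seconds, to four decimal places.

t = x/V₂ + 2h·√(V₂²−V₁²)/(V₁V₂).
√(V₂²−V₁²) = √(1774²−427²) = 1721.8 m/s; delay term = 2·7.9·1721.8/(427·1774) = 0.03591 s.
t = 90.8/1774 + 0.03591 = 0.08710 s.

0.0871 s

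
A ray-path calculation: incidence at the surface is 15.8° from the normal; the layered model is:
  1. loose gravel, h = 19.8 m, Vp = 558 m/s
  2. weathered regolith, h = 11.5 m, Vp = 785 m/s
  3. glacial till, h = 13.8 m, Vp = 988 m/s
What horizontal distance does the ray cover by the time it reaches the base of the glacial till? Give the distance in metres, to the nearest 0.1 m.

18.0 m

Ray parameter p = sin 15.8° / 558 m/s = 4.8796e-04 s/m.
Layer 1: θ = 15.80°; offset = 19.8·tan 15.80° = 5.603 m.
Layer 2: sin θ = p·785 = 0.3830 → θ = 22.52°; offset = 11.5·tan 22.52° = 4.769 m.
Layer 3: sin θ = p·988 = 0.4821 → θ = 28.82°; offset = 13.8·tan 28.82° = 7.594 m.
Total horizontal offset = 17.965 m.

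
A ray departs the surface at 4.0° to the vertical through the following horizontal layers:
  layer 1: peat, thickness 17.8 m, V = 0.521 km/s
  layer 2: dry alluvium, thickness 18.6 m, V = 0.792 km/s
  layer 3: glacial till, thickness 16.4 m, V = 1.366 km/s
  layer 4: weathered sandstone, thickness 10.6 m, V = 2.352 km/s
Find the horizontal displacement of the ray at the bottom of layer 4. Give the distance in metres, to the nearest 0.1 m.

9.8 m

Apply Snell's law at each interface; in layer i the horizontal offset is hᵢ·tan θᵢ.
Layer 1: θ = 4.00°; offset = 17.8·tan 4.00° = 1.245 m.
Layer 2: sin θ = 0.792·sin 4.0°/0.521 = 0.1060, θ = 6.09°; offset = 18.6·tan 6.09° = 1.984 m.
Layer 3: sin θ = 1.366·sin 4.0°/0.521 = 0.1829, θ = 10.54°; offset = 16.4·tan 10.54° = 3.051 m.
Layer 4: sin θ = 2.352·sin 4.0°/0.521 = 0.3149, θ = 18.36°; offset = 10.6·tan 18.36° = 3.517 m.
Σ offsets = 9.796 m.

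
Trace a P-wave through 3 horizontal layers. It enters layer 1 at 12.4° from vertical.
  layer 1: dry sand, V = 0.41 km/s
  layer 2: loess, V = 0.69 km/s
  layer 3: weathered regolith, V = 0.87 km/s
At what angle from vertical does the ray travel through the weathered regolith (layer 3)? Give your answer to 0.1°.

Snell's law across each interface conserves sin θ / V, so sin θ_3 = V_3·sin θ₁/V₁.
sin θ_3 = 0.87 × sin 12.4° / 0.41 = 0.4557.
θ_3 = arcsin 0.4557 = 27.11°.

27.1°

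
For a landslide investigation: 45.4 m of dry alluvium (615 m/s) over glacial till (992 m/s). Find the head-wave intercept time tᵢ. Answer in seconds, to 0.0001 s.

0.1158 s

θ_c = arcsin(V₁/V₂) = arcsin(615/992) = 38.31°; cos θ_c = 0.7846.
tᵢ = 2h·cos θ_c / V₁ = 2·45.4·0.7846 / 615 = 0.11585 s.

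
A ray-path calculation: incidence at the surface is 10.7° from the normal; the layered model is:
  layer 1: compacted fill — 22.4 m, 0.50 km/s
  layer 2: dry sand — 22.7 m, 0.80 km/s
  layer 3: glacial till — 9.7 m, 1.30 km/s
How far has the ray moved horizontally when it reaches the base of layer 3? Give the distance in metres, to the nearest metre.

17 m

Ray parameter p = sin 10.7° / 0.50 km/s = 3.7133e-01 s/km.
Layer 1: θ = 10.70°; offset = 22.4·tan 10.70° = 4.233 m.
Layer 2: sin θ = p·0.80 = 0.2971 → θ = 17.28°; offset = 22.7·tan 17.28° = 7.062 m.
Layer 3: sin θ = p·1.30 = 0.4827 → θ = 28.86°; offset = 9.7·tan 28.86° = 5.347 m.
Total horizontal offset = 16.641 m.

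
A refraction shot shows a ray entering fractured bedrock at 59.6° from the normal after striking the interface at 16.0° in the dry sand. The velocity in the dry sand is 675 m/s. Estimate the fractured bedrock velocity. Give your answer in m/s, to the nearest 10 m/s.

2110 m/s

Snell's law: sin 16.0°/V₁ = sin 59.6°/V₂.
V₂ = V₁·sin 59.6°/sin 16.0° = 675 × 3.1292 = 2112.18 m/s.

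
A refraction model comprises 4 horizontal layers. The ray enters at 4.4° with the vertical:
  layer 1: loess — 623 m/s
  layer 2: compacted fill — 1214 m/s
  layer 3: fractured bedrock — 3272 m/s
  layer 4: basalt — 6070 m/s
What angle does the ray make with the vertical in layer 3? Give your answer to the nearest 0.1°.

23.8°

Ray parameter p = sin 4.4° / 623 = 1.2314e-04 s/m.
sin θ_3 = p·V_3 = 1.2314e-04 × 3272 = 0.4029.
θ_3 = arcsin 0.4029 = 23.76°.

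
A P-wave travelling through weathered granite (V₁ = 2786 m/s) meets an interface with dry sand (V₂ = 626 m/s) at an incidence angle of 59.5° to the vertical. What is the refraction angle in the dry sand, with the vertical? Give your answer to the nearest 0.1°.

11.2°

sin θ₁/V₁ = sin θ₂/V₂ ⇒ sin θ₂ = 626·sin 59.5°/2786 = 626·0.8616/2786 = 0.1936.
θ₂ = sin⁻¹(0.1936) = 11.16° (from vertical).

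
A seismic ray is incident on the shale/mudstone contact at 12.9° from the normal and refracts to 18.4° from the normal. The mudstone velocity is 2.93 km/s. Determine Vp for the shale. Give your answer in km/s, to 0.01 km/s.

Snell's law: sin 12.9°/V₁ = sin 18.4°/V₂.
V₁ = V₂·sin 12.9°/sin 18.4° = 2.93 × 0.7073 = 2.07 km/s.

2.07 km/s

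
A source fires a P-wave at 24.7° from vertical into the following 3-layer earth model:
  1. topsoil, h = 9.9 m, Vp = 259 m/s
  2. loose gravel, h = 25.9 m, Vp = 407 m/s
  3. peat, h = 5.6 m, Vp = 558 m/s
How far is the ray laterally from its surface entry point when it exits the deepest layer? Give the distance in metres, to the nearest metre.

39 m

Ray parameter p = sin 24.7° / 259 m/s = 1.6134e-03 s/m.
Layer 1: θ = 24.70°; offset = 9.9·tan 24.70° = 4.553 m.
Layer 2: sin θ = p·407 = 0.6566 → θ = 41.04°; offset = 25.9·tan 41.04° = 22.550 m.
Layer 3: sin θ = p·558 = 0.9003 → θ = 64.19°; offset = 5.6·tan 64.19° = 11.581 m.
Summing the layer offsets gives 38.684 m.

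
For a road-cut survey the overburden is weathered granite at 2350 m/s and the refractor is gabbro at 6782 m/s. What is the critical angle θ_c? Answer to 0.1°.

20.3°

At critical incidence the refracted ray runs along the interface (θ₂ = 90°), so sin θ_c = V₁/V₂.
θ_c = arcsin(2350/6782) = arcsin 0.3465 = 20.27°.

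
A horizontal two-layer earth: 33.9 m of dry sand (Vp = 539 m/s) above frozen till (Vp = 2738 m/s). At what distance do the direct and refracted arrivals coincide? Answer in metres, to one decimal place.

82.8 m

θ_c = arcsin(539/2738) = 11.35°, so cos θ_c = 0.9804 and tᵢ = 2h cos θ_c/V₁ = 0.1233 s.
At crossover x/V₁ = x/V₂ + tᵢ ⇒ x = tᵢ/(1/V₁ − 1/V₂) = 0.12333/(1.8553e-03 − 3.6523e-04) = 82.77 m.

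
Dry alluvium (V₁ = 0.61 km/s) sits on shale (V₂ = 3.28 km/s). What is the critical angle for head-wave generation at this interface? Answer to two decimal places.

10.72°

Critical incidence: sin θ_c = V₁/V₂ = 0.61/3.28 = 0.1860.
θ_c = arcsin 0.1860 = 10.72°.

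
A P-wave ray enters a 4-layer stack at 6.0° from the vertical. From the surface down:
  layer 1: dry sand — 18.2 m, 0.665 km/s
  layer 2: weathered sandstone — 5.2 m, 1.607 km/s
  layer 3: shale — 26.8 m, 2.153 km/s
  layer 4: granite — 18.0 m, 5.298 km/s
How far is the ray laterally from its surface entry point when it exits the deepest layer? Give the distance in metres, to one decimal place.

40.0 m

p = sin θ₁/V₁ = sin 6.0°/0.665 = 1.5719e-01 s/km is conserved through the stack.
Layer 1: θ = 6.00°; offset = 18.2·tan 6.00° = 1.913 m.
Layer 2: sin θ = p·1.607 = 0.2526 → θ = 14.63°; offset = 5.2·tan 14.63° = 1.358 m.
Layer 3: sin θ = p·2.153 = 0.3384 → θ = 19.78°; offset = 26.8·tan 19.78° = 9.638 m.
Layer 4: sin θ = p·5.298 = 0.8328 → θ = 56.38°; offset = 18.0·tan 56.38° = 27.076 m.
Summing the layer offsets gives 39.985 m.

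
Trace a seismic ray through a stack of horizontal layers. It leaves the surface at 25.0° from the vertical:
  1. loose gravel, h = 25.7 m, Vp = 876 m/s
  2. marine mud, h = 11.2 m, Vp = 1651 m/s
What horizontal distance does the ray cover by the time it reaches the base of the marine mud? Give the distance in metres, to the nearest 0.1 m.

Apply Snell's law at each interface; in layer i the horizontal offset is hᵢ·tan θᵢ.
Layer 1: θ = 25.00°; offset = 25.7·tan 25.00° = 11.984 m.
Layer 2: sin θ = 1651·sin 25.0°/876 = 0.7965, θ = 52.80°; offset = 11.2·tan 52.80° = 14.754 m.
Summing the layer offsets gives 26.739 m.

26.7 m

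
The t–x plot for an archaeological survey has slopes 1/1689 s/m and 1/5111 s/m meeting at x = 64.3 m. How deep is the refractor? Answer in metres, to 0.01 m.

h = (x_cross/2)·√((V₂−V₁)/(V₂+V₁)).
(V₂−V₁)/(V₂+V₁) = (5111−1689)/(5111+1689) = 0.5032; √ = 0.7094.
h = (64.3/2)·0.7094 = 22.81 m.

22.81 m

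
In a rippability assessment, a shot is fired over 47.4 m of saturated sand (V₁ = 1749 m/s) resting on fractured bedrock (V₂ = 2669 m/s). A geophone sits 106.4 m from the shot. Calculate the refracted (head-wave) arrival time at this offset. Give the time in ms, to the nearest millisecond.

81 ms

θ_c = arcsin(V₁/V₂) = arcsin(1749/2669) = 40.94°, cos θ_c = 0.7554.
Intercept time tᵢ = 2h cos θ_c / V₁ = 2·47.4·0.7554/1749 = 0.04094 s.
t = x/V₂ + tᵢ = 106.4/2669 + 0.04094 = 0.08081 s.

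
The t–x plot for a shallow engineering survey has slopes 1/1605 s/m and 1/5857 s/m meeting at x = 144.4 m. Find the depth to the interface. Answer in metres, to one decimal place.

h = (x_cross/2)·√((V₂−V₁)/(V₂+V₁)).
(V₂−V₁)/(V₂+V₁) = (5857−1605)/(5857+1605) = 0.5698; √ = 0.7549.
h = (144.4/2)·0.7549 = 54.50 m.

54.5 m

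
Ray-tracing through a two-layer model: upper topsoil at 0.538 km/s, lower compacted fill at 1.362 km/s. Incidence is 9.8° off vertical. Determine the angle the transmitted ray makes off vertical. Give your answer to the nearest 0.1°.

25.5°

sin θ₁/V₁ = sin θ₂/V₂ ⇒ sin θ₂ = 1.362·sin 9.8°/0.538 = 1.362·0.1702/0.538 = 0.4309.
θ₂ = sin⁻¹(0.4309) = 25.52° (from vertical).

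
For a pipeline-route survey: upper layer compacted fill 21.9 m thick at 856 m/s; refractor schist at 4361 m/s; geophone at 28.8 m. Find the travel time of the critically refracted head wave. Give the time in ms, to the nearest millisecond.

57 ms

θ_c = arcsin(V₁/V₂) = arcsin(856/4361) = 11.32°, cos θ_c = 0.9805.
Intercept time tᵢ = 2h cos θ_c / V₁ = 2·21.9·0.9805/856 = 0.05017 s.
t = x/V₂ + tᵢ = 28.8/4361 + 0.05017 = 0.05678 s.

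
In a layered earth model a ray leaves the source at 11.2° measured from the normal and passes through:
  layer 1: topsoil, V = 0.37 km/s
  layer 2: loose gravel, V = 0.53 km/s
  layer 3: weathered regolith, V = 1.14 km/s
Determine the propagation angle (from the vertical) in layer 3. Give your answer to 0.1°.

36.8°

Snell's law across each interface conserves sin θ / V, so sin θ_3 = V_3·sin θ₁/V₁.
sin θ_3 = 1.14 × sin 11.2° / 0.37 = 0.5985.
θ_3 = arcsin 0.5985 = 36.76°.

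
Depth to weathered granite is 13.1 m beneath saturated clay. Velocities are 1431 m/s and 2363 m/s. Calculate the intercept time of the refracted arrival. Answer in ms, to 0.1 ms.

tᵢ = 2h·√(V₂²−V₁²)/(V₁V₂).
√(V₂²−V₁²) = √(2363²−1431²) = 1880.4 m/s.
tᵢ = 2·13.1·1880.4/(1431·2363) = 0.01457 s.

14.6 ms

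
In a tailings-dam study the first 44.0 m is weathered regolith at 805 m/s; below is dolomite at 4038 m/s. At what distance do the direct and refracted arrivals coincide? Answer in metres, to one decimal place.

θ_c = arcsin(805/4038) = 11.50°, so cos θ_c = 0.9799 and tᵢ = 2h cos θ_c/V₁ = 0.1071 s.
At crossover x/V₁ = x/V₂ + tᵢ ⇒ x = tᵢ/(1/V₁ − 1/V₂) = 0.10712/(1.2422e-03 − 2.4765e-04) = 107.71 m.

107.7 m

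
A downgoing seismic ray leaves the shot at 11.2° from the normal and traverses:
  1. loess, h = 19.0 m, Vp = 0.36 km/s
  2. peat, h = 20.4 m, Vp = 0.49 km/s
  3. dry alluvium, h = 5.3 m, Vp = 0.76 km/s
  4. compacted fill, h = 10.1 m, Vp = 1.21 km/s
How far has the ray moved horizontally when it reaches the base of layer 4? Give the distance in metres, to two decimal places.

p = sin θ₁/V₁ = sin 11.2°/0.36 = 5.3954e-01 s/km is conserved through the stack.
Layer 1: θ = 11.20°; offset = 19.0·tan 11.20° = 3.7621 m.
Layer 2: sin θ = p·0.49 = 0.2644 → θ = 15.33°; offset = 20.4·tan 15.33° = 5.5922 m.
Layer 3: sin θ = p·0.76 = 0.4101 → θ = 24.21°; offset = 5.3·tan 24.21° = 2.3828 m.
Layer 4: sin θ = p·1.21 = 0.6528 → θ = 40.76°; offset = 10.1·tan 40.76° = 8.7047 m.
Summing the layer offsets gives 20.4418 m.

20.44 m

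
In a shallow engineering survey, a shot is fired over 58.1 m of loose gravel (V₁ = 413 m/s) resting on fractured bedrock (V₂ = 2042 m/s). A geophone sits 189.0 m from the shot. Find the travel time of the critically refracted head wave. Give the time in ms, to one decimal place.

368.1 ms

θ_c = arcsin(V₁/V₂) = arcsin(413/2042) = 11.67°, cos θ_c = 0.9793.
Intercept time tᵢ = 2h cos θ_c / V₁ = 2·58.1·0.9793/413 = 0.27554 s.
t = x/V₂ + tᵢ = 189.0/2042 + 0.27554 = 0.36810 s.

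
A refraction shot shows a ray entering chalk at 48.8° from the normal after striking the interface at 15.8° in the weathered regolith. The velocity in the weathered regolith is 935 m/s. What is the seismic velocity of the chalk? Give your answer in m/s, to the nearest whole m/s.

2584 m/s

sin 15.8° = 0.2723; sin 48.8° = 0.7524.
V₂ = V₁·(sin θ₂/sin θ₁) = 935·(0.7524/0.2723) = 2583.76 m/s.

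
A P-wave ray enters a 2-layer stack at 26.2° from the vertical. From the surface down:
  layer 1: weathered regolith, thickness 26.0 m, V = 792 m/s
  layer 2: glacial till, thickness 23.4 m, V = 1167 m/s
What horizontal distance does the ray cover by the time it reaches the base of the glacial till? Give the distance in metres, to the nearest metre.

Apply Snell's law at each interface; in layer i the horizontal offset is hᵢ·tan θᵢ.
Layer 1: θ = 26.20°; offset = 26.0·tan 26.20° = 12.794 m.
Layer 2: sin θ = 1167·sin 26.2°/792 = 0.6506, θ = 40.58°; offset = 23.4·tan 40.58° = 20.044 m.
Total horizontal offset = 32.838 m.

33 m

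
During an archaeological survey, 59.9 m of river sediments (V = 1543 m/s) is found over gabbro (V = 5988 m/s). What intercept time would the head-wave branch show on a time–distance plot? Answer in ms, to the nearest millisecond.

75 ms

tᵢ = 2h·√(V₂²−V₁²)/(V₁V₂).
√(V₂²−V₁²) = √(5988²−1543²) = 5785.8 m/s.
tᵢ = 2·59.9·5785.8/(1543·5988) = 0.07502 s.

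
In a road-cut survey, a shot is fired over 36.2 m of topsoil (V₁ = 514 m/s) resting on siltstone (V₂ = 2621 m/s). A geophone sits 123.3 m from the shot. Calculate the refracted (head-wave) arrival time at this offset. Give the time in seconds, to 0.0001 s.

t = x/V₂ + 2h·√(V₂²−V₁²)/(V₁V₂).
√(V₂²−V₁²) = √(2621²−514²) = 2570.1 m/s; delay term = 2·36.2·2570.1/(514·2621) = 0.13812 s.
t = 123.3/2621 + 0.13812 = 0.18516 s.

0.1852 s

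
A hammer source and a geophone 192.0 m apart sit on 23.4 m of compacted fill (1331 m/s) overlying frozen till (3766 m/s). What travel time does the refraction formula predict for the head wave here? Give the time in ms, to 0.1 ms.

83.9 ms

θ_c = arcsin(V₁/V₂) = arcsin(1331/3766) = 20.70°, cos θ_c = 0.9355.
Intercept time tᵢ = 2h cos θ_c / V₁ = 2·23.4·0.9355/1331 = 0.03289 s.
t = x/V₂ + tᵢ = 192.0/3766 + 0.03289 = 0.08387 s.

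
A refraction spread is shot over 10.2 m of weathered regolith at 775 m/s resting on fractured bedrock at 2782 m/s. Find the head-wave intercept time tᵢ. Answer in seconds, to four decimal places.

tᵢ = 2h·√(V₂²−V₁²)/(V₁V₂).
√(V₂²−V₁²) = √(2782²−775²) = 2671.9 m/s.
tᵢ = 2·10.2·2671.9/(775·2782) = 0.02528 s.

0.0253 s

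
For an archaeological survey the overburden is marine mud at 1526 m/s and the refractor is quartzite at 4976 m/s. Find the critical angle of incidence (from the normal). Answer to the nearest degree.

18°

Critical incidence: sin θ_c = V₁/V₂ = 1526/4976 = 0.3067.
θ_c = arcsin 0.3067 = 17.86°.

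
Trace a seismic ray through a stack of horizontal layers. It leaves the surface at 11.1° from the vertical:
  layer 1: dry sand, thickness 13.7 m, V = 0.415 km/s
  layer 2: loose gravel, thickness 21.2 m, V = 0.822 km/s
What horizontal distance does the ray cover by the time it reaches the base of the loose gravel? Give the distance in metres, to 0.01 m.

11.43 m

p = sin θ₁/V₁ = sin 11.1°/0.415 = 4.6391e-01 s/km is conserved through the stack.
Layer 1: θ = 11.10°; offset = 13.7·tan 11.10° = 2.6878 m.
Layer 2: sin θ = p·0.822 = 0.3813 → θ = 22.42°; offset = 21.2·tan 22.42° = 8.7450 m.
Σ offsets = 11.4329 m.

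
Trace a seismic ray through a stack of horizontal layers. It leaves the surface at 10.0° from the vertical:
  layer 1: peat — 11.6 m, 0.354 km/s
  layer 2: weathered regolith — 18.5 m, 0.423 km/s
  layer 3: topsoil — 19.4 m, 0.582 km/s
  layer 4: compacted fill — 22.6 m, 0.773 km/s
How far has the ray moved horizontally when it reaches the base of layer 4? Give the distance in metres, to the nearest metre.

p = sin θ₁/V₁ = sin 10.0°/0.354 = 4.9053e-01 s/km is conserved through the stack.
Layer 1: θ = 10.00°; offset = 11.6·tan 10.00° = 2.045 m.
Layer 2: sin θ = p·0.423 = 0.2075 → θ = 11.98°; offset = 18.5·tan 11.98° = 3.924 m.
Layer 3: sin θ = p·0.582 = 0.2855 → θ = 16.59°; offset = 19.4·tan 16.59° = 5.779 m.
Layer 4: sin θ = p·0.773 = 0.3792 → θ = 22.28°; offset = 22.6·tan 22.28° = 9.261 m.
Total horizontal offset = 21.010 m.

21 m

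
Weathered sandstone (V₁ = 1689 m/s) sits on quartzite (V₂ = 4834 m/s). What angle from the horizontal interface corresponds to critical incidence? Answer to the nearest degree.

At critical incidence the refracted ray runs along the interface (θ₂ = 90°), so sin θ_c = V₁/V₂.
θ_c = arcsin(1689/4834) = arcsin 0.3494 = 20.45°.
Measured from the interface: 90° − 20.45° = 69.55°.

70°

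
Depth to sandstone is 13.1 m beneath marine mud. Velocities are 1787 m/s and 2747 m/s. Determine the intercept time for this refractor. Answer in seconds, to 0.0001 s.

tᵢ = 2h·√(V₂²−V₁²)/(V₁V₂).
√(V₂²−V₁²) = √(2747²−1787²) = 2086.3 m/s.
tᵢ = 2·13.1·2086.3/(1787·2747) = 0.01114 s.

0.0111 s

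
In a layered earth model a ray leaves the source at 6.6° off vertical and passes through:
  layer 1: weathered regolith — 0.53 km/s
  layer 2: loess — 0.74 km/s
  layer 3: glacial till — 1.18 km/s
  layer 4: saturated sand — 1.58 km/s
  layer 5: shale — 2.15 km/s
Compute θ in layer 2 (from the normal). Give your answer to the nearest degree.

Ray parameter p = sin 6.6° / 0.53 = 2.1686e-01 s/km.
sin θ_2 = p·V_2 = 2.1686e-01 × 0.74 = 0.1605.
θ_2 = arcsin 0.1605 = 9.23°.

9°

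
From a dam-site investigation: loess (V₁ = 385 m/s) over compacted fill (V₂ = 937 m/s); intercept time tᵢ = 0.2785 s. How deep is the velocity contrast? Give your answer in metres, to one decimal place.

58.8 m

θ_c = arcsin(385/937) = 24.26°; cos θ_c = 0.9117.
tᵢ = 2h cos θ_c/V₁ ⇒ h = tᵢ·V₁/(2 cos θ_c) = 0.2785·385/(2·0.9117) = 58.80 m.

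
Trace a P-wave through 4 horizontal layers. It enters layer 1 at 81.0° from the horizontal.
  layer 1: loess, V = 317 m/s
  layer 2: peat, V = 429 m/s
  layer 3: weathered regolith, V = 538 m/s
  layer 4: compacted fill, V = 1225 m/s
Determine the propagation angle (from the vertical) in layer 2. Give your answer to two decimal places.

12.22°

From the normal: θ₁ = 90° − 81.0° = 9.0°.
Ray parameter p = sin 9.0° / 317 = 4.9348e-04 s/m.
sin θ_2 = p·V_2 = 4.9348e-04 × 429 = 0.2117.
θ_2 = arcsin 0.2117 = 12.22°.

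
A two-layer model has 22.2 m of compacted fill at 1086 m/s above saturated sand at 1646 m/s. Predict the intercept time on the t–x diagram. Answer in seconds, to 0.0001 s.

0.0307 s

θ_c = arcsin(V₁/V₂) = arcsin(1086/1646) = 41.28°; cos θ_c = 0.7515.
tᵢ = 2h·cos θ_c / V₁ = 2·22.2·0.7515 / 1086 = 0.03072 s.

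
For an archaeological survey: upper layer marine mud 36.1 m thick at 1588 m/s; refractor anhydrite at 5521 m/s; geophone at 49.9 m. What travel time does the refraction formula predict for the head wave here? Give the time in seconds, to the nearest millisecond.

0.053 s

t = x/V₂ + 2h·√(V₂²−V₁²)/(V₁V₂).
√(V₂²−V₁²) = √(5521²−1588²) = 5287.7 m/s; delay term = 2·36.1·5287.7/(1588·5521) = 0.04354 s.
t = 49.9/5521 + 0.04354 = 0.05258 s.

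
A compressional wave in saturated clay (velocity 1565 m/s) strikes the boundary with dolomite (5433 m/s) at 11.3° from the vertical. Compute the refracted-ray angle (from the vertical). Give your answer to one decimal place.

42.9°

sin θ₁/V₁ = sin θ₂/V₂ ⇒ sin θ₂ = 5433·sin 11.3°/1565 = 5433·0.1959/1565 = 0.6802.
θ₂ = arcsin 0.6802 = 42.86° from the normal.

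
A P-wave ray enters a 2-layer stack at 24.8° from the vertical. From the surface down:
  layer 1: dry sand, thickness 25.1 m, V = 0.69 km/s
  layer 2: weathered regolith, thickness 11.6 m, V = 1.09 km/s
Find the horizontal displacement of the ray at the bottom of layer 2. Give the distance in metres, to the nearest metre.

22 m

Apply Snell's law at each interface; in layer i the horizontal offset is hᵢ·tan θᵢ.
Layer 1: θ = 24.80°; offset = 25.1·tan 24.80° = 11.598 m.
Layer 2: sin θ = 1.09·sin 24.8°/0.69 = 0.6626, θ = 41.50°; offset = 11.6·tan 41.50° = 10.263 m.
Σ offsets = 21.860 m.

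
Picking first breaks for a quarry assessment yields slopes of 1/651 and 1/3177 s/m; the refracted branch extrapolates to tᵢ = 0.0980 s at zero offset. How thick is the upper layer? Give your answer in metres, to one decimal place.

θ_c = arcsin(651/3177) = 11.82°; cos θ_c = 0.9788.
tᵢ = 2h cos θ_c/V₁ ⇒ h = tᵢ·V₁/(2 cos θ_c) = 0.098·651/(2·0.9788) = 32.59 m.

32.6 m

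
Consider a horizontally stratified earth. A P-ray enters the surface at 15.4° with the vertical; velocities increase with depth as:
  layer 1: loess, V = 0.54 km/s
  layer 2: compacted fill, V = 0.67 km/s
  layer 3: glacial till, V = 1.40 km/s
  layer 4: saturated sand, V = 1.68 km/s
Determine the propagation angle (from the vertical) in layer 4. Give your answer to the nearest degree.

Ray parameter p = sin 15.4° / 0.54 = 4.9177e-01 s/km.
sin θ_4 = p·V_4 = 4.9177e-01 × 1.68 = 0.8262.
θ_4 = 55.71° from the vertical.

56°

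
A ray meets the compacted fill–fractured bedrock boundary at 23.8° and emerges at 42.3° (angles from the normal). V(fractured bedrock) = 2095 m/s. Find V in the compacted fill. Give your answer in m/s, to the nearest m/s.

1256 m/s

Snell's law: sin 23.8°/V₁ = sin 42.3°/V₂.
V₁ = V₂·sin 23.8°/sin 42.3° = 2095 × 0.5996 = 1256.18 m/s.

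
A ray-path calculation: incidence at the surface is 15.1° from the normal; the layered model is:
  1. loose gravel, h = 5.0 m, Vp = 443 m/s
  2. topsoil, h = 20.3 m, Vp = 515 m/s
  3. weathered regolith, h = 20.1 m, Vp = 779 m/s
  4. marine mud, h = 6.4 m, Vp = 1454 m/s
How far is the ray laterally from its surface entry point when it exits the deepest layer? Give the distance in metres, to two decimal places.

Apply Snell's law at each interface; in layer i the horizontal offset is hᵢ·tan θᵢ.
Layer 1: θ = 15.10°; offset = 5.0·tan 15.10° = 1.3491 m.
Layer 2: sin θ = 515·sin 15.1°/443 = 0.3028, θ = 17.63°; offset = 20.3·tan 17.63° = 6.4507 m.
Layer 3: sin θ = 779·sin 15.1°/443 = 0.4581, θ = 27.26°; offset = 20.1·tan 27.26° = 10.3583 m.
Layer 4: sin θ = 1454·sin 15.1°/443 = 0.8550, θ = 58.76°; offset = 6.4·tan 58.76° = 10.5518 m.
Σ offsets = 28.7099 m.

28.71 m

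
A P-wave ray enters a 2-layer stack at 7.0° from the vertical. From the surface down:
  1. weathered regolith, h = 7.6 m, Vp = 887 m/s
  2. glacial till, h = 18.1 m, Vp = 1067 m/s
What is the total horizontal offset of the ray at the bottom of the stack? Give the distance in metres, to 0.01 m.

Ray parameter p = sin 7.0° / 887 m/s = 1.3739e-04 s/m.
Layer 1: θ = 7.00°; offset = 7.6·tan 7.00° = 0.9332 m.
Layer 2: sin θ = p·1067 = 0.1466 → θ = 8.43°; offset = 18.1·tan 8.43° = 2.6824 m.
Summing the layer offsets gives 3.6156 m.

3.62 m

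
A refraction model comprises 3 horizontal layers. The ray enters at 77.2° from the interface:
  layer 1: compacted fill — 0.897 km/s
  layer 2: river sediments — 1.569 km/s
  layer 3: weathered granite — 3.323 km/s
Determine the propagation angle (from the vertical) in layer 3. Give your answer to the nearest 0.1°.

55.2°

From the normal: θ₁ = 90° − 77.2° = 12.8°.
Snell's law across each interface conserves sin θ / V, so sin θ_3 = V_3·sin θ₁/V₁.
sin θ_3 = 3.323 × sin 12.8° / 0.897 = 0.8207.
θ_3 = 55.16° from the vertical.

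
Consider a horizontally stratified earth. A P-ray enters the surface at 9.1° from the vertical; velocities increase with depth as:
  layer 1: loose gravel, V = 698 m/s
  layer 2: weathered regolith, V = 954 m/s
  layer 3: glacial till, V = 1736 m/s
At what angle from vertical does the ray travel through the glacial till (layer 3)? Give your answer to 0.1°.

Snell's law across each interface conserves sin θ / V, so sin θ_3 = V_3·sin θ₁/V₁.
sin θ_3 = 1736 × sin 9.1° / 698 = 0.3934.
θ_3 = arcsin 0.3934 = 23.16°.

23.2°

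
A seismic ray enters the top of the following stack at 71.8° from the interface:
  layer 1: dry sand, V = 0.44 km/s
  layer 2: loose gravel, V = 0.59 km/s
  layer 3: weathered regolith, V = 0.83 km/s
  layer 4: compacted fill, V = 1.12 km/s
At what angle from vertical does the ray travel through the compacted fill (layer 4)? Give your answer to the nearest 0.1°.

From the normal: θ₁ = 90° − 71.8° = 18.2°.
Snell's law across each interface conserves sin θ / V, so sin θ_4 = V_4·sin θ₁/V₁.
sin θ_4 = 1.12 × sin 18.2° / 0.44 = 0.7950.
θ_4 = arcsin 0.7950 = 52.66°.

52.7°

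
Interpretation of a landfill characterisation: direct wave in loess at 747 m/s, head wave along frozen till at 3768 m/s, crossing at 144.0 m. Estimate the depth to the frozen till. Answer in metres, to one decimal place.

h = (x_cross/2)·√((V₂−V₁)/(V₂+V₁)).
(V₂−V₁)/(V₂+V₁) = (3768−747)/(3768+747) = 0.6691; √ = 0.8180.
h = (144.0/2)·0.8180 = 58.90 m.

58.9 m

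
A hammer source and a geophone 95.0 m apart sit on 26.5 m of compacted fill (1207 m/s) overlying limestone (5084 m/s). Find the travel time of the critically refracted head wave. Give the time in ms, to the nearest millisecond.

t = x/V₂ + 2h·√(V₂²−V₁²)/(V₁V₂).
√(V₂²−V₁²) = √(5084²−1207²) = 4938.6 m/s; delay term = 2·26.5·4938.6/(1207·5084) = 0.04266 s.
t = 95.0/5084 + 0.04266 = 0.06134 s.

61 ms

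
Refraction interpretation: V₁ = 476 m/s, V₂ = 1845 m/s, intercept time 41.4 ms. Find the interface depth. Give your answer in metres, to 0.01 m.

10.20 m

θ_c = arcsin(476/1845) = 14.95°; cos θ_c = 0.9661.
tᵢ = 2h cos θ_c/V₁ ⇒ h = tᵢ·V₁/(2 cos θ_c) = 0.0414·476/(2·0.9661) = 10.20 m.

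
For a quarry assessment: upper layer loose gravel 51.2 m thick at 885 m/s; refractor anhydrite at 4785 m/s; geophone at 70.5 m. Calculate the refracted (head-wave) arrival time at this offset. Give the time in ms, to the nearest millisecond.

128 ms

θ_c = arcsin(V₁/V₂) = arcsin(885/4785) = 10.66°, cos θ_c = 0.9827.
Intercept time tᵢ = 2h cos θ_c / V₁ = 2·51.2·0.9827/885 = 0.11371 s.
t = x/V₂ + tᵢ = 70.5/4785 + 0.11371 = 0.12844 s.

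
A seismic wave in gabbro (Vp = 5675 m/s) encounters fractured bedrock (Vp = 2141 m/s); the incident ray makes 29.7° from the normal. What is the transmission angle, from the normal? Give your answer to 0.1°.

sin θ₁/V₁ = sin θ₂/V₂ ⇒ sin θ₂ = 2141·sin 29.7°/5675 = 2141·0.4955/5675 = 0.1869.
θ₂ = arcsin 0.1869 = 10.77° from the normal.

10.8°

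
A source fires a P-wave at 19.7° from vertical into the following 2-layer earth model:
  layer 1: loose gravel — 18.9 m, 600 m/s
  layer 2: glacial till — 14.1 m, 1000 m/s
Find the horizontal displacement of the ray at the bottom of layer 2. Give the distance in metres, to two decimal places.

16.34 m

Apply Snell's law at each interface; in layer i the horizontal offset is hᵢ·tan θᵢ.
Layer 1: θ = 19.70°; offset = 18.9·tan 19.70° = 6.7672 m.
Layer 2: sin θ = 1000·sin 19.7°/600 = 0.5618, θ = 34.18°; offset = 14.1·tan 34.18° = 9.5759 m.
Σ offsets = 16.3431 m.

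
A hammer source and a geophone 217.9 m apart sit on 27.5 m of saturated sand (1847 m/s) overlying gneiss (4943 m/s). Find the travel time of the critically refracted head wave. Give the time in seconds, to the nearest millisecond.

0.072 s

θ_c = arcsin(V₁/V₂) = arcsin(1847/4943) = 21.94°, cos θ_c = 0.9276.
Intercept time tᵢ = 2h cos θ_c / V₁ = 2·27.5·0.9276/1847 = 0.02762 s.
t = x/V₂ + tᵢ = 217.9/4943 + 0.02762 = 0.07170 s.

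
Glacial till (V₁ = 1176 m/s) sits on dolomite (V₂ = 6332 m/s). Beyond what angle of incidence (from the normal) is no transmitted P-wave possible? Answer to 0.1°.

At critical incidence the refracted ray runs along the interface (θ₂ = 90°), so sin θ_c = V₁/V₂.
θ_c = arcsin(1176/6332) = arcsin 0.1857 = 10.70°.

10.7°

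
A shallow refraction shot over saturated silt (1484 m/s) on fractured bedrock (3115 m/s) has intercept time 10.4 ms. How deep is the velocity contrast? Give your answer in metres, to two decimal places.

θ_c = arcsin(1484/3115) = 28.45°; cos θ_c = 0.8792.
tᵢ = 2h cos θ_c/V₁ ⇒ h = tᵢ·V₁/(2 cos θ_c) = 0.0104·1484/(2·0.8792) = 8.78 m.

8.78 m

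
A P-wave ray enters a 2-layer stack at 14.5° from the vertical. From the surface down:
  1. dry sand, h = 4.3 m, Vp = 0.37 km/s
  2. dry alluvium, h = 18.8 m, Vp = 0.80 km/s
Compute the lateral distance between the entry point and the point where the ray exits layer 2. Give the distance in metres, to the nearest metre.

13 m

Apply Snell's law at each interface; in layer i the horizontal offset is hᵢ·tan θᵢ.
Layer 1: θ = 14.50°; offset = 4.3·tan 14.50° = 1.112 m.
Layer 2: sin θ = 0.80·sin 14.5°/0.37 = 0.5414, θ = 32.78°; offset = 18.8·tan 32.78° = 12.105 m.
Summing the layer offsets gives 13.217 m.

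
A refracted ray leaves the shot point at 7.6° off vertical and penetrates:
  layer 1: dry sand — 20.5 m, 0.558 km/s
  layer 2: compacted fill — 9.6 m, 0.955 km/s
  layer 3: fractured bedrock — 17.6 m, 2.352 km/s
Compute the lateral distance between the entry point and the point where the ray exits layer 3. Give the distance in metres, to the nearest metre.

17 m

Apply Snell's law at each interface; in layer i the horizontal offset is hᵢ·tan θᵢ.
Layer 1: θ = 7.60°; offset = 20.5·tan 7.60° = 2.735 m.
Layer 2: sin θ = 0.955·sin 7.6°/0.558 = 0.2264, θ = 13.08°; offset = 9.6·tan 13.08° = 2.231 m.
Layer 3: sin θ = 2.352·sin 7.6°/0.558 = 0.5575, θ = 33.88°; offset = 17.6·tan 33.88° = 11.818 m.
Σ offsets = 16.784 m.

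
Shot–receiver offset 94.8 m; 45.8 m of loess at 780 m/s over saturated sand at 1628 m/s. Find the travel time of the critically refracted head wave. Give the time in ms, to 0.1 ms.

161.3 ms

t = x/V₂ + 2h·√(V₂²−V₁²)/(V₁V₂).
√(V₂²−V₁²) = √(1628²−780²) = 1429.0 m/s; delay term = 2·45.8·1429.0/(780·1628) = 0.10308 s.
t = 94.8/1628 + 0.10308 = 0.16131 s.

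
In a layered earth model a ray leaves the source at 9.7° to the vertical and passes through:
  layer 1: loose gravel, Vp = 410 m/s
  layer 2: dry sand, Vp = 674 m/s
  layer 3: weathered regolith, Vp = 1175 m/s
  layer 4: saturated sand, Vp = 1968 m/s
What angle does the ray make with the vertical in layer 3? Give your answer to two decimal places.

Ray parameter p = sin 9.7° / 410 = 4.1095e-04 s/m.
sin θ_3 = p·V_3 = 4.1095e-04 × 1175 = 0.4829.
θ_3 = arcsin 0.4829 = 28.87°.

28.87°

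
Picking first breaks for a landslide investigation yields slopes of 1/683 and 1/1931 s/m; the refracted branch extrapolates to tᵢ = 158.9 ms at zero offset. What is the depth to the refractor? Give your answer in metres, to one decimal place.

58.0 m

θ_c = arcsin(683/1931) = 20.71°; cos θ_c = 0.9354.
tᵢ = 2h cos θ_c/V₁ ⇒ h = tᵢ·V₁/(2 cos θ_c) = 0.1589·683/(2·0.9354) = 58.01 m.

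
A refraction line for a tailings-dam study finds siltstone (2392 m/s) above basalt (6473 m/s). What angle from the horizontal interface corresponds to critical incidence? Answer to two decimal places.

Critical incidence: sin θ_c = V₁/V₂ = 2392/6473 = 0.3695.
θ_c = arcsin 0.3695 = 21.69°.
Measured from the interface: 90° − 21.69° = 68.31°.

68.31°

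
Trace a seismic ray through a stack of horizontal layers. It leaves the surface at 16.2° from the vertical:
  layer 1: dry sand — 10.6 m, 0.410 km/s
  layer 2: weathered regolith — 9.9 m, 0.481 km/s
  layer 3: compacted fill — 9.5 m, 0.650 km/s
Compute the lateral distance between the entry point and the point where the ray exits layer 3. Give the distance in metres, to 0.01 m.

Ray parameter p = sin 16.2° / 0.410 km/s = 6.8047e-01 s/km.
Layer 1: θ = 16.20°; offset = 10.6·tan 16.20° = 3.0796 m.
Layer 2: sin θ = p·0.481 = 0.3273 → θ = 19.11°; offset = 9.9·tan 19.11° = 3.4292 m.
Layer 3: sin θ = p·0.650 = 0.4423 → θ = 26.25°; offset = 9.5·tan 26.25° = 4.6851 m.
Summing the layer offsets gives 11.1938 m.

11.19 m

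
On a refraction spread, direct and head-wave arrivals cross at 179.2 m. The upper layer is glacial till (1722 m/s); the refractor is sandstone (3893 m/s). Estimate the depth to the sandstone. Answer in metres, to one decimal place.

x_cross = 2h·√((V₂+V₁)/(V₂−V₁)) → h = x_cross / (2·√((V₂+V₁)/(V₂−V₁))).
√((V₂+V₁)/(V₂−V₁)) = √((3893+1722)/(3893−1722)) = 1.6082.
h = 179.2 / (2·1.6082) = 55.71 m.

55.7 m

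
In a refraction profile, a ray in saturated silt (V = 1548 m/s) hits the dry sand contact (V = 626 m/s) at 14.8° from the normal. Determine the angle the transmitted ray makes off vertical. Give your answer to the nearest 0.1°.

5.9°

sin θ₁/V₁ = sin θ₂/V₂ ⇒ sin θ₂ = 626·sin 14.8°/1548 = 626·0.2554/1548 = 0.1033.
θ₂ = sin⁻¹(0.1033) = 5.93° (from vertical).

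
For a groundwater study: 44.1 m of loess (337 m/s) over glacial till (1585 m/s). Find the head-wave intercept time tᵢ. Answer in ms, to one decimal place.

tᵢ = 2h·√(V₂²−V₁²)/(V₁V₂).
√(V₂²−V₁²) = √(1585²−337²) = 1548.8 m/s.
tᵢ = 2·44.1·1548.8/(337·1585) = 0.25574 s.

255.7 ms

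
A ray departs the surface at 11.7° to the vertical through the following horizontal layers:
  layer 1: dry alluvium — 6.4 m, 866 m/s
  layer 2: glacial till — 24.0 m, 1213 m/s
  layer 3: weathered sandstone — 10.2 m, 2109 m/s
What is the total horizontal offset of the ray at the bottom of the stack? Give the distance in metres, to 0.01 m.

14.23 m

Apply Snell's law at each interface; in layer i the horizontal offset is hᵢ·tan θᵢ.
Layer 1: θ = 11.70°; offset = 6.4·tan 11.70° = 1.3254 m.
Layer 2: sin θ = 1213·sin 11.7°/866 = 0.2840, θ = 16.50°; offset = 24.0·tan 16.50° = 7.1099 m.
Layer 3: sin θ = 2109·sin 11.7°/866 = 0.4939, θ = 29.59°; offset = 10.2·tan 29.59° = 5.7931 m.
Σ offsets = 14.2283 m.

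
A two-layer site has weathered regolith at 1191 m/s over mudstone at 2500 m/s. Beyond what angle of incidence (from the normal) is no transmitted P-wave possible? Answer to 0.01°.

At critical incidence the refracted ray runs along the interface (θ₂ = 90°), so sin θ_c = V₁/V₂.
θ_c = arcsin(1191/2500) = arcsin 0.4764 = 28.45°.

28.45°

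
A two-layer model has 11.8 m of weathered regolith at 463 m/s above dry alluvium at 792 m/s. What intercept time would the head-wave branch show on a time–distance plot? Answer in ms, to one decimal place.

θ_c = arcsin(V₁/V₂) = arcsin(463/792) = 35.77°; cos θ_c = 0.8113.
tᵢ = 2h·cos θ_c / V₁ = 2·11.8·0.8113 / 463 = 0.04135 s.

41.4 ms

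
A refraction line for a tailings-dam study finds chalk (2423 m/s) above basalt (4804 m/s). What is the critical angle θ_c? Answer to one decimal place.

30.3°

Critical incidence: sin θ_c = V₁/V₂ = 2423/4804 = 0.5044.
θ_c = arcsin 0.5044 = 30.29°.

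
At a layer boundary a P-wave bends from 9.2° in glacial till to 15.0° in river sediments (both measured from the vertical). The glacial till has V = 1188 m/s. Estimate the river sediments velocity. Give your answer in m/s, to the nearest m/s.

1923 m/s

Snell's law: sin 9.2°/V₁ = sin 15.0°/V₂.
V₂ = V₁·sin 15.0°/sin 9.2° = 1188 × 1.6188 = 1923.16 m/s.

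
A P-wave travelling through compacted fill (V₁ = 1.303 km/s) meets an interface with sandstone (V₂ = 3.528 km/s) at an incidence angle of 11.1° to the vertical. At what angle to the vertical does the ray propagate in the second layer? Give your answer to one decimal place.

sin θ₁/V₁ = sin θ₂/V₂ ⇒ sin θ₂ = 3.528·sin 11.1°/1.303 = 3.528·0.1925/1.303 = 0.5213.
θ₂ = arcsin 0.5213 = 31.42° from the normal.

31.4°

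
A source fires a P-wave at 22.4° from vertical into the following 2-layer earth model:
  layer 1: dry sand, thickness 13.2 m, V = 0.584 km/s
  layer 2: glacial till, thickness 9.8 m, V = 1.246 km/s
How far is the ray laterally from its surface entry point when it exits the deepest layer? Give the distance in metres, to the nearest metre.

19 m

p = sin θ₁/V₁ = sin 22.4°/0.584 = 6.5252e-01 s/km is conserved through the stack.
Layer 1: θ = 22.40°; offset = 13.2·tan 22.40° = 5.441 m.
Layer 2: sin θ = p·1.246 = 0.8130 → θ = 54.39°; offset = 9.8·tan 54.39° = 13.685 m.
Total horizontal offset = 19.126 m.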